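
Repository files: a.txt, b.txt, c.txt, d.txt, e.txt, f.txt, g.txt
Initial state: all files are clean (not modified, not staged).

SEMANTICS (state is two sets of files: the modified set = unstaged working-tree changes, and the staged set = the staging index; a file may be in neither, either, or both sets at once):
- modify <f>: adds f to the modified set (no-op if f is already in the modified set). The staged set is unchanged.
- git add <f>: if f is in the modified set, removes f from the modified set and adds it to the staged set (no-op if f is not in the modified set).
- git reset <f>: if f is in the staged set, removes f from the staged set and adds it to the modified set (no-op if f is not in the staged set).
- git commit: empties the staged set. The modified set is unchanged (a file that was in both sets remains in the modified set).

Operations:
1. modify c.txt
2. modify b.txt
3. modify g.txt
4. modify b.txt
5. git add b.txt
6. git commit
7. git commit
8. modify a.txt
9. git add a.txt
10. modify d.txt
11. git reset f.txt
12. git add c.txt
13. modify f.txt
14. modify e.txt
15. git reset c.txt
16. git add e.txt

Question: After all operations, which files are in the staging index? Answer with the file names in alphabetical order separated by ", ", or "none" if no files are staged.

Answer: a.txt, e.txt

Derivation:
After op 1 (modify c.txt): modified={c.txt} staged={none}
After op 2 (modify b.txt): modified={b.txt, c.txt} staged={none}
After op 3 (modify g.txt): modified={b.txt, c.txt, g.txt} staged={none}
After op 4 (modify b.txt): modified={b.txt, c.txt, g.txt} staged={none}
After op 5 (git add b.txt): modified={c.txt, g.txt} staged={b.txt}
After op 6 (git commit): modified={c.txt, g.txt} staged={none}
After op 7 (git commit): modified={c.txt, g.txt} staged={none}
After op 8 (modify a.txt): modified={a.txt, c.txt, g.txt} staged={none}
After op 9 (git add a.txt): modified={c.txt, g.txt} staged={a.txt}
After op 10 (modify d.txt): modified={c.txt, d.txt, g.txt} staged={a.txt}
After op 11 (git reset f.txt): modified={c.txt, d.txt, g.txt} staged={a.txt}
After op 12 (git add c.txt): modified={d.txt, g.txt} staged={a.txt, c.txt}
After op 13 (modify f.txt): modified={d.txt, f.txt, g.txt} staged={a.txt, c.txt}
After op 14 (modify e.txt): modified={d.txt, e.txt, f.txt, g.txt} staged={a.txt, c.txt}
After op 15 (git reset c.txt): modified={c.txt, d.txt, e.txt, f.txt, g.txt} staged={a.txt}
After op 16 (git add e.txt): modified={c.txt, d.txt, f.txt, g.txt} staged={a.txt, e.txt}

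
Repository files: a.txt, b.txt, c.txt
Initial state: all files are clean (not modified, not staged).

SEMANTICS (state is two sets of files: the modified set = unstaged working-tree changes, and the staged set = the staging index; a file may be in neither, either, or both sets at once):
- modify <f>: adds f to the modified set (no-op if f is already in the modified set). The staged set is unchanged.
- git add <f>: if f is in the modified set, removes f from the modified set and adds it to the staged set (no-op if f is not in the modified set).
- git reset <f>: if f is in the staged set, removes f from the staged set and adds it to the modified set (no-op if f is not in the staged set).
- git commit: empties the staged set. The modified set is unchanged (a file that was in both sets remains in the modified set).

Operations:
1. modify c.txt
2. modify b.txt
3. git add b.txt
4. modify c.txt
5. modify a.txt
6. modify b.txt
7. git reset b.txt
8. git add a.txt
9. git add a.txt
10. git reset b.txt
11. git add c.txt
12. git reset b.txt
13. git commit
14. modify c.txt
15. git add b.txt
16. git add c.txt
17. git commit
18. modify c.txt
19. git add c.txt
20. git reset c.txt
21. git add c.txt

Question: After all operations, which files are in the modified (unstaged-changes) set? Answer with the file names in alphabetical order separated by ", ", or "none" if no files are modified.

After op 1 (modify c.txt): modified={c.txt} staged={none}
After op 2 (modify b.txt): modified={b.txt, c.txt} staged={none}
After op 3 (git add b.txt): modified={c.txt} staged={b.txt}
After op 4 (modify c.txt): modified={c.txt} staged={b.txt}
After op 5 (modify a.txt): modified={a.txt, c.txt} staged={b.txt}
After op 6 (modify b.txt): modified={a.txt, b.txt, c.txt} staged={b.txt}
After op 7 (git reset b.txt): modified={a.txt, b.txt, c.txt} staged={none}
After op 8 (git add a.txt): modified={b.txt, c.txt} staged={a.txt}
After op 9 (git add a.txt): modified={b.txt, c.txt} staged={a.txt}
After op 10 (git reset b.txt): modified={b.txt, c.txt} staged={a.txt}
After op 11 (git add c.txt): modified={b.txt} staged={a.txt, c.txt}
After op 12 (git reset b.txt): modified={b.txt} staged={a.txt, c.txt}
After op 13 (git commit): modified={b.txt} staged={none}
After op 14 (modify c.txt): modified={b.txt, c.txt} staged={none}
After op 15 (git add b.txt): modified={c.txt} staged={b.txt}
After op 16 (git add c.txt): modified={none} staged={b.txt, c.txt}
After op 17 (git commit): modified={none} staged={none}
After op 18 (modify c.txt): modified={c.txt} staged={none}
After op 19 (git add c.txt): modified={none} staged={c.txt}
After op 20 (git reset c.txt): modified={c.txt} staged={none}
After op 21 (git add c.txt): modified={none} staged={c.txt}

Answer: none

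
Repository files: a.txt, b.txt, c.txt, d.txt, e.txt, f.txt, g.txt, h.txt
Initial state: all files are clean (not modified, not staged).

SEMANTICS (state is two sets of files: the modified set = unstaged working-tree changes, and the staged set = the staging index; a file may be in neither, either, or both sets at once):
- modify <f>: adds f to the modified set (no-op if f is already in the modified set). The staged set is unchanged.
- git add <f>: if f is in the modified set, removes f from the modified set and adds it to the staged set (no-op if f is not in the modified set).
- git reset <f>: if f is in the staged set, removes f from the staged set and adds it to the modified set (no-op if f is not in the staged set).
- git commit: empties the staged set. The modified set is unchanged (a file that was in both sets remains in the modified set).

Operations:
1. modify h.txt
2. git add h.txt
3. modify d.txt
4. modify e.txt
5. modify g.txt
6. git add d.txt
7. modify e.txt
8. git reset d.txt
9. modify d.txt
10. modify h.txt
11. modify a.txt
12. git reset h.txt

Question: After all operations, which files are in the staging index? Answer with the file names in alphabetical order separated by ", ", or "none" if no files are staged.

Answer: none

Derivation:
After op 1 (modify h.txt): modified={h.txt} staged={none}
After op 2 (git add h.txt): modified={none} staged={h.txt}
After op 3 (modify d.txt): modified={d.txt} staged={h.txt}
After op 4 (modify e.txt): modified={d.txt, e.txt} staged={h.txt}
After op 5 (modify g.txt): modified={d.txt, e.txt, g.txt} staged={h.txt}
After op 6 (git add d.txt): modified={e.txt, g.txt} staged={d.txt, h.txt}
After op 7 (modify e.txt): modified={e.txt, g.txt} staged={d.txt, h.txt}
After op 8 (git reset d.txt): modified={d.txt, e.txt, g.txt} staged={h.txt}
After op 9 (modify d.txt): modified={d.txt, e.txt, g.txt} staged={h.txt}
After op 10 (modify h.txt): modified={d.txt, e.txt, g.txt, h.txt} staged={h.txt}
After op 11 (modify a.txt): modified={a.txt, d.txt, e.txt, g.txt, h.txt} staged={h.txt}
After op 12 (git reset h.txt): modified={a.txt, d.txt, e.txt, g.txt, h.txt} staged={none}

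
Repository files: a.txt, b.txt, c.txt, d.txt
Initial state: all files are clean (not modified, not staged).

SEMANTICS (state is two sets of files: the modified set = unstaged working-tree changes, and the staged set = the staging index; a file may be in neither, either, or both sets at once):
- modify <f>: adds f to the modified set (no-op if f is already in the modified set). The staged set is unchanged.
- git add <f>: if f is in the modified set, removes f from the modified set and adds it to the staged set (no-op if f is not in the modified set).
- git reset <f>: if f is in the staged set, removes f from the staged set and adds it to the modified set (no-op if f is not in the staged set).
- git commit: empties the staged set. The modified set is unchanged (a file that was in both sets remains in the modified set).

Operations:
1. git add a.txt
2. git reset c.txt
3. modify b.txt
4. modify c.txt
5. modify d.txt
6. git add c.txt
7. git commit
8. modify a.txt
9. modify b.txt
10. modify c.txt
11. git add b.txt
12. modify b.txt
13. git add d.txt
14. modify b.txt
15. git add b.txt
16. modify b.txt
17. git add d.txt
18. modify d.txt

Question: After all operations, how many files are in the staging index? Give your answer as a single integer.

Answer: 2

Derivation:
After op 1 (git add a.txt): modified={none} staged={none}
After op 2 (git reset c.txt): modified={none} staged={none}
After op 3 (modify b.txt): modified={b.txt} staged={none}
After op 4 (modify c.txt): modified={b.txt, c.txt} staged={none}
After op 5 (modify d.txt): modified={b.txt, c.txt, d.txt} staged={none}
After op 6 (git add c.txt): modified={b.txt, d.txt} staged={c.txt}
After op 7 (git commit): modified={b.txt, d.txt} staged={none}
After op 8 (modify a.txt): modified={a.txt, b.txt, d.txt} staged={none}
After op 9 (modify b.txt): modified={a.txt, b.txt, d.txt} staged={none}
After op 10 (modify c.txt): modified={a.txt, b.txt, c.txt, d.txt} staged={none}
After op 11 (git add b.txt): modified={a.txt, c.txt, d.txt} staged={b.txt}
After op 12 (modify b.txt): modified={a.txt, b.txt, c.txt, d.txt} staged={b.txt}
After op 13 (git add d.txt): modified={a.txt, b.txt, c.txt} staged={b.txt, d.txt}
After op 14 (modify b.txt): modified={a.txt, b.txt, c.txt} staged={b.txt, d.txt}
After op 15 (git add b.txt): modified={a.txt, c.txt} staged={b.txt, d.txt}
After op 16 (modify b.txt): modified={a.txt, b.txt, c.txt} staged={b.txt, d.txt}
After op 17 (git add d.txt): modified={a.txt, b.txt, c.txt} staged={b.txt, d.txt}
After op 18 (modify d.txt): modified={a.txt, b.txt, c.txt, d.txt} staged={b.txt, d.txt}
Final staged set: {b.txt, d.txt} -> count=2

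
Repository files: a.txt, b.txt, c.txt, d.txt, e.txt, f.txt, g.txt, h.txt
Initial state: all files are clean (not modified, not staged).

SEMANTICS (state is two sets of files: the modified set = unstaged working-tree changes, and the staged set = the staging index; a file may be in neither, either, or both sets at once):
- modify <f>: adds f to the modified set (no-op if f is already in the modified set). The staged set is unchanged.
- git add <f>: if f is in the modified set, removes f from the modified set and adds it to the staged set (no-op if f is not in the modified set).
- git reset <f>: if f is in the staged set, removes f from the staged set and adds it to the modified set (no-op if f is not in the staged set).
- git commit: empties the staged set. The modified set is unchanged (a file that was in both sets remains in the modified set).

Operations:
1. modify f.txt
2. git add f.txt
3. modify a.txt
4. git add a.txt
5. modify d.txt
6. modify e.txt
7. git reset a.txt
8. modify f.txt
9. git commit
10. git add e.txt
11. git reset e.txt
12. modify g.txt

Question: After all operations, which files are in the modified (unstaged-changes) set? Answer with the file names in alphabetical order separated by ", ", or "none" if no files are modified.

Answer: a.txt, d.txt, e.txt, f.txt, g.txt

Derivation:
After op 1 (modify f.txt): modified={f.txt} staged={none}
After op 2 (git add f.txt): modified={none} staged={f.txt}
After op 3 (modify a.txt): modified={a.txt} staged={f.txt}
After op 4 (git add a.txt): modified={none} staged={a.txt, f.txt}
After op 5 (modify d.txt): modified={d.txt} staged={a.txt, f.txt}
After op 6 (modify e.txt): modified={d.txt, e.txt} staged={a.txt, f.txt}
After op 7 (git reset a.txt): modified={a.txt, d.txt, e.txt} staged={f.txt}
After op 8 (modify f.txt): modified={a.txt, d.txt, e.txt, f.txt} staged={f.txt}
After op 9 (git commit): modified={a.txt, d.txt, e.txt, f.txt} staged={none}
After op 10 (git add e.txt): modified={a.txt, d.txt, f.txt} staged={e.txt}
After op 11 (git reset e.txt): modified={a.txt, d.txt, e.txt, f.txt} staged={none}
After op 12 (modify g.txt): modified={a.txt, d.txt, e.txt, f.txt, g.txt} staged={none}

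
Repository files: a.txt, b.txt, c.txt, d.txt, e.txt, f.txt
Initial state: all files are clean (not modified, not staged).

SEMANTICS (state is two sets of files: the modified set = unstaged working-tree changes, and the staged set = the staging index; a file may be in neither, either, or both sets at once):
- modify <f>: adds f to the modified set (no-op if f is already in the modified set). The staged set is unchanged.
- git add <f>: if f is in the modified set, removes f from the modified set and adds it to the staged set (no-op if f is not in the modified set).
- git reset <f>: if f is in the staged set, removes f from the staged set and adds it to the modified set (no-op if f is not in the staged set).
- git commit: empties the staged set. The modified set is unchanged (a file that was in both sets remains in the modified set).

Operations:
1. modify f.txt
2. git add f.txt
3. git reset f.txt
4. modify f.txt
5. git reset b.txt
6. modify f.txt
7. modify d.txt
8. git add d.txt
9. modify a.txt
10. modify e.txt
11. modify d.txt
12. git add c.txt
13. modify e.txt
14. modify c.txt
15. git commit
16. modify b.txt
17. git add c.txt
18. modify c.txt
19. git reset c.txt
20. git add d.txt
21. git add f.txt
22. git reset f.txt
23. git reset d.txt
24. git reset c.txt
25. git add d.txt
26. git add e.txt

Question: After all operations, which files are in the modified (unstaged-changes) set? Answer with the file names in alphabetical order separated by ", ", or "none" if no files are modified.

After op 1 (modify f.txt): modified={f.txt} staged={none}
After op 2 (git add f.txt): modified={none} staged={f.txt}
After op 3 (git reset f.txt): modified={f.txt} staged={none}
After op 4 (modify f.txt): modified={f.txt} staged={none}
After op 5 (git reset b.txt): modified={f.txt} staged={none}
After op 6 (modify f.txt): modified={f.txt} staged={none}
After op 7 (modify d.txt): modified={d.txt, f.txt} staged={none}
After op 8 (git add d.txt): modified={f.txt} staged={d.txt}
After op 9 (modify a.txt): modified={a.txt, f.txt} staged={d.txt}
After op 10 (modify e.txt): modified={a.txt, e.txt, f.txt} staged={d.txt}
After op 11 (modify d.txt): modified={a.txt, d.txt, e.txt, f.txt} staged={d.txt}
After op 12 (git add c.txt): modified={a.txt, d.txt, e.txt, f.txt} staged={d.txt}
After op 13 (modify e.txt): modified={a.txt, d.txt, e.txt, f.txt} staged={d.txt}
After op 14 (modify c.txt): modified={a.txt, c.txt, d.txt, e.txt, f.txt} staged={d.txt}
After op 15 (git commit): modified={a.txt, c.txt, d.txt, e.txt, f.txt} staged={none}
After op 16 (modify b.txt): modified={a.txt, b.txt, c.txt, d.txt, e.txt, f.txt} staged={none}
After op 17 (git add c.txt): modified={a.txt, b.txt, d.txt, e.txt, f.txt} staged={c.txt}
After op 18 (modify c.txt): modified={a.txt, b.txt, c.txt, d.txt, e.txt, f.txt} staged={c.txt}
After op 19 (git reset c.txt): modified={a.txt, b.txt, c.txt, d.txt, e.txt, f.txt} staged={none}
After op 20 (git add d.txt): modified={a.txt, b.txt, c.txt, e.txt, f.txt} staged={d.txt}
After op 21 (git add f.txt): modified={a.txt, b.txt, c.txt, e.txt} staged={d.txt, f.txt}
After op 22 (git reset f.txt): modified={a.txt, b.txt, c.txt, e.txt, f.txt} staged={d.txt}
After op 23 (git reset d.txt): modified={a.txt, b.txt, c.txt, d.txt, e.txt, f.txt} staged={none}
After op 24 (git reset c.txt): modified={a.txt, b.txt, c.txt, d.txt, e.txt, f.txt} staged={none}
After op 25 (git add d.txt): modified={a.txt, b.txt, c.txt, e.txt, f.txt} staged={d.txt}
After op 26 (git add e.txt): modified={a.txt, b.txt, c.txt, f.txt} staged={d.txt, e.txt}

Answer: a.txt, b.txt, c.txt, f.txt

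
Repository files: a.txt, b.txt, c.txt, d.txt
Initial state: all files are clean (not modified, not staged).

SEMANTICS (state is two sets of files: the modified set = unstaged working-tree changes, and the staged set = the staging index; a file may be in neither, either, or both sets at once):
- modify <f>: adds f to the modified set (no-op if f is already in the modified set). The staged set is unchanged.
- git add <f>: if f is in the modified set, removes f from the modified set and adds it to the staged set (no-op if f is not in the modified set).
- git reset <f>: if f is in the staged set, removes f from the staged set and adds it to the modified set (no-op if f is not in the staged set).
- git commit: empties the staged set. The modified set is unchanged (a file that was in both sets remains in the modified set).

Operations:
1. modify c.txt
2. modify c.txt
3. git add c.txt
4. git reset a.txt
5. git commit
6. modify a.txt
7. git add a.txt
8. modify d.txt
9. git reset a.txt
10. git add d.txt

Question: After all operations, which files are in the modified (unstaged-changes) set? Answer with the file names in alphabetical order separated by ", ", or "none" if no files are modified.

After op 1 (modify c.txt): modified={c.txt} staged={none}
After op 2 (modify c.txt): modified={c.txt} staged={none}
After op 3 (git add c.txt): modified={none} staged={c.txt}
After op 4 (git reset a.txt): modified={none} staged={c.txt}
After op 5 (git commit): modified={none} staged={none}
After op 6 (modify a.txt): modified={a.txt} staged={none}
After op 7 (git add a.txt): modified={none} staged={a.txt}
After op 8 (modify d.txt): modified={d.txt} staged={a.txt}
After op 9 (git reset a.txt): modified={a.txt, d.txt} staged={none}
After op 10 (git add d.txt): modified={a.txt} staged={d.txt}

Answer: a.txt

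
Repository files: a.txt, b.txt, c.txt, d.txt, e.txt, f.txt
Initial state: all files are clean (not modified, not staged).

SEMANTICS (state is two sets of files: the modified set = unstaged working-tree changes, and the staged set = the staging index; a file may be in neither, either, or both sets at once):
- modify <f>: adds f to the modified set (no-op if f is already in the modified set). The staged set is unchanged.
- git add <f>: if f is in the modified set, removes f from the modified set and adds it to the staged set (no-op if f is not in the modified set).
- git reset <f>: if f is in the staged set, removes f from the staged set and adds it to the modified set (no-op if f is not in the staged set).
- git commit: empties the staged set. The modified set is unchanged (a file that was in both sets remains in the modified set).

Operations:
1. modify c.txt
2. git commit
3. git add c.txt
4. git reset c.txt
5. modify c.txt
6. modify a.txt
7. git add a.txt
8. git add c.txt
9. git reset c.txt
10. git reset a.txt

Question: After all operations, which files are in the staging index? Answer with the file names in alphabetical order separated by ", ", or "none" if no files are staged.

After op 1 (modify c.txt): modified={c.txt} staged={none}
After op 2 (git commit): modified={c.txt} staged={none}
After op 3 (git add c.txt): modified={none} staged={c.txt}
After op 4 (git reset c.txt): modified={c.txt} staged={none}
After op 5 (modify c.txt): modified={c.txt} staged={none}
After op 6 (modify a.txt): modified={a.txt, c.txt} staged={none}
After op 7 (git add a.txt): modified={c.txt} staged={a.txt}
After op 8 (git add c.txt): modified={none} staged={a.txt, c.txt}
After op 9 (git reset c.txt): modified={c.txt} staged={a.txt}
After op 10 (git reset a.txt): modified={a.txt, c.txt} staged={none}

Answer: none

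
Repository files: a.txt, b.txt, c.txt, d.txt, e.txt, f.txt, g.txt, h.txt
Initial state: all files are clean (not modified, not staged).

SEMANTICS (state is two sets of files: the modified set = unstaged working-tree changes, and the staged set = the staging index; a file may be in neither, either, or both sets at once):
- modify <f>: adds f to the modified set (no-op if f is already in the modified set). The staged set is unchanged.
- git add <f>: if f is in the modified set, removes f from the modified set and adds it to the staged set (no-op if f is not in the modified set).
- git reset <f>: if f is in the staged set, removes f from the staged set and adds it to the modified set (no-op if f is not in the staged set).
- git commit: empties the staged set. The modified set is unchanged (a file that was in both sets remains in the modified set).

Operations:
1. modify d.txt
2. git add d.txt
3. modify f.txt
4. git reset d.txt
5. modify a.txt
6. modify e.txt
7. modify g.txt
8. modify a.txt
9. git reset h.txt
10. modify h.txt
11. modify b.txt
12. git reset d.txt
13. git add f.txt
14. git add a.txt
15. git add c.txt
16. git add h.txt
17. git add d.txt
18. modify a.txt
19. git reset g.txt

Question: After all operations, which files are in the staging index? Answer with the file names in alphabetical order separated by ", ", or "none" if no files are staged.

Answer: a.txt, d.txt, f.txt, h.txt

Derivation:
After op 1 (modify d.txt): modified={d.txt} staged={none}
After op 2 (git add d.txt): modified={none} staged={d.txt}
After op 3 (modify f.txt): modified={f.txt} staged={d.txt}
After op 4 (git reset d.txt): modified={d.txt, f.txt} staged={none}
After op 5 (modify a.txt): modified={a.txt, d.txt, f.txt} staged={none}
After op 6 (modify e.txt): modified={a.txt, d.txt, e.txt, f.txt} staged={none}
After op 7 (modify g.txt): modified={a.txt, d.txt, e.txt, f.txt, g.txt} staged={none}
After op 8 (modify a.txt): modified={a.txt, d.txt, e.txt, f.txt, g.txt} staged={none}
After op 9 (git reset h.txt): modified={a.txt, d.txt, e.txt, f.txt, g.txt} staged={none}
After op 10 (modify h.txt): modified={a.txt, d.txt, e.txt, f.txt, g.txt, h.txt} staged={none}
After op 11 (modify b.txt): modified={a.txt, b.txt, d.txt, e.txt, f.txt, g.txt, h.txt} staged={none}
After op 12 (git reset d.txt): modified={a.txt, b.txt, d.txt, e.txt, f.txt, g.txt, h.txt} staged={none}
After op 13 (git add f.txt): modified={a.txt, b.txt, d.txt, e.txt, g.txt, h.txt} staged={f.txt}
After op 14 (git add a.txt): modified={b.txt, d.txt, e.txt, g.txt, h.txt} staged={a.txt, f.txt}
After op 15 (git add c.txt): modified={b.txt, d.txt, e.txt, g.txt, h.txt} staged={a.txt, f.txt}
After op 16 (git add h.txt): modified={b.txt, d.txt, e.txt, g.txt} staged={a.txt, f.txt, h.txt}
After op 17 (git add d.txt): modified={b.txt, e.txt, g.txt} staged={a.txt, d.txt, f.txt, h.txt}
After op 18 (modify a.txt): modified={a.txt, b.txt, e.txt, g.txt} staged={a.txt, d.txt, f.txt, h.txt}
After op 19 (git reset g.txt): modified={a.txt, b.txt, e.txt, g.txt} staged={a.txt, d.txt, f.txt, h.txt}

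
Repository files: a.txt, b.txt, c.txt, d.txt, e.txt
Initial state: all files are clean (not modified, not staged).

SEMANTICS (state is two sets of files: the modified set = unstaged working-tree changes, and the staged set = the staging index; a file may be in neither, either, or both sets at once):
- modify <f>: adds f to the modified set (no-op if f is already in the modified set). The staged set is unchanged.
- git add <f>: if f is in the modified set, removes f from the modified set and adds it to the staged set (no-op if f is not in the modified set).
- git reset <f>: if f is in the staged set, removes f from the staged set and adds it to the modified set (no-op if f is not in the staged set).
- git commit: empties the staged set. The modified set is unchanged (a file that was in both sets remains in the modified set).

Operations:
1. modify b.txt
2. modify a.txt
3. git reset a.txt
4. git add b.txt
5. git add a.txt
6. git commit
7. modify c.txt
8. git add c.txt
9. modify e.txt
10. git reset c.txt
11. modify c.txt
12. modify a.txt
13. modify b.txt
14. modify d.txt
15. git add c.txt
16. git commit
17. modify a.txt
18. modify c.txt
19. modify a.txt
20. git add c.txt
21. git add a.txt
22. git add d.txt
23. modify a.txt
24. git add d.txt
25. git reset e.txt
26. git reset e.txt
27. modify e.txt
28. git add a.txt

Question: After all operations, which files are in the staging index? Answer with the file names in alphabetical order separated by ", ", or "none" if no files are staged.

Answer: a.txt, c.txt, d.txt

Derivation:
After op 1 (modify b.txt): modified={b.txt} staged={none}
After op 2 (modify a.txt): modified={a.txt, b.txt} staged={none}
After op 3 (git reset a.txt): modified={a.txt, b.txt} staged={none}
After op 4 (git add b.txt): modified={a.txt} staged={b.txt}
After op 5 (git add a.txt): modified={none} staged={a.txt, b.txt}
After op 6 (git commit): modified={none} staged={none}
After op 7 (modify c.txt): modified={c.txt} staged={none}
After op 8 (git add c.txt): modified={none} staged={c.txt}
After op 9 (modify e.txt): modified={e.txt} staged={c.txt}
After op 10 (git reset c.txt): modified={c.txt, e.txt} staged={none}
After op 11 (modify c.txt): modified={c.txt, e.txt} staged={none}
After op 12 (modify a.txt): modified={a.txt, c.txt, e.txt} staged={none}
After op 13 (modify b.txt): modified={a.txt, b.txt, c.txt, e.txt} staged={none}
After op 14 (modify d.txt): modified={a.txt, b.txt, c.txt, d.txt, e.txt} staged={none}
After op 15 (git add c.txt): modified={a.txt, b.txt, d.txt, e.txt} staged={c.txt}
After op 16 (git commit): modified={a.txt, b.txt, d.txt, e.txt} staged={none}
After op 17 (modify a.txt): modified={a.txt, b.txt, d.txt, e.txt} staged={none}
After op 18 (modify c.txt): modified={a.txt, b.txt, c.txt, d.txt, e.txt} staged={none}
After op 19 (modify a.txt): modified={a.txt, b.txt, c.txt, d.txt, e.txt} staged={none}
After op 20 (git add c.txt): modified={a.txt, b.txt, d.txt, e.txt} staged={c.txt}
After op 21 (git add a.txt): modified={b.txt, d.txt, e.txt} staged={a.txt, c.txt}
After op 22 (git add d.txt): modified={b.txt, e.txt} staged={a.txt, c.txt, d.txt}
After op 23 (modify a.txt): modified={a.txt, b.txt, e.txt} staged={a.txt, c.txt, d.txt}
After op 24 (git add d.txt): modified={a.txt, b.txt, e.txt} staged={a.txt, c.txt, d.txt}
After op 25 (git reset e.txt): modified={a.txt, b.txt, e.txt} staged={a.txt, c.txt, d.txt}
After op 26 (git reset e.txt): modified={a.txt, b.txt, e.txt} staged={a.txt, c.txt, d.txt}
After op 27 (modify e.txt): modified={a.txt, b.txt, e.txt} staged={a.txt, c.txt, d.txt}
After op 28 (git add a.txt): modified={b.txt, e.txt} staged={a.txt, c.txt, d.txt}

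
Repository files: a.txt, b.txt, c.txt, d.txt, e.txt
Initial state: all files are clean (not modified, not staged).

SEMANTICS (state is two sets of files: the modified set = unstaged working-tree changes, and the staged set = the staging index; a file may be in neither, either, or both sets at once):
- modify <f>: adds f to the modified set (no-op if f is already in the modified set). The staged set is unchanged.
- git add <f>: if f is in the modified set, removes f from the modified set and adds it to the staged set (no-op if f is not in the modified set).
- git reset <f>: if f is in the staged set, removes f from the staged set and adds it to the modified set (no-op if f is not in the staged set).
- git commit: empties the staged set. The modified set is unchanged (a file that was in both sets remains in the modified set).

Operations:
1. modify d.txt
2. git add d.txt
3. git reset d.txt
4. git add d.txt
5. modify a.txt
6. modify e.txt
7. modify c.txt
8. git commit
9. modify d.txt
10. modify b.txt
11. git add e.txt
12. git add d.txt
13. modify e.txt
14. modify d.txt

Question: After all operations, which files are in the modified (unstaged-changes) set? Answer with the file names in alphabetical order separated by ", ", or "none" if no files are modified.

After op 1 (modify d.txt): modified={d.txt} staged={none}
After op 2 (git add d.txt): modified={none} staged={d.txt}
After op 3 (git reset d.txt): modified={d.txt} staged={none}
After op 4 (git add d.txt): modified={none} staged={d.txt}
After op 5 (modify a.txt): modified={a.txt} staged={d.txt}
After op 6 (modify e.txt): modified={a.txt, e.txt} staged={d.txt}
After op 7 (modify c.txt): modified={a.txt, c.txt, e.txt} staged={d.txt}
After op 8 (git commit): modified={a.txt, c.txt, e.txt} staged={none}
After op 9 (modify d.txt): modified={a.txt, c.txt, d.txt, e.txt} staged={none}
After op 10 (modify b.txt): modified={a.txt, b.txt, c.txt, d.txt, e.txt} staged={none}
After op 11 (git add e.txt): modified={a.txt, b.txt, c.txt, d.txt} staged={e.txt}
After op 12 (git add d.txt): modified={a.txt, b.txt, c.txt} staged={d.txt, e.txt}
After op 13 (modify e.txt): modified={a.txt, b.txt, c.txt, e.txt} staged={d.txt, e.txt}
After op 14 (modify d.txt): modified={a.txt, b.txt, c.txt, d.txt, e.txt} staged={d.txt, e.txt}

Answer: a.txt, b.txt, c.txt, d.txt, e.txt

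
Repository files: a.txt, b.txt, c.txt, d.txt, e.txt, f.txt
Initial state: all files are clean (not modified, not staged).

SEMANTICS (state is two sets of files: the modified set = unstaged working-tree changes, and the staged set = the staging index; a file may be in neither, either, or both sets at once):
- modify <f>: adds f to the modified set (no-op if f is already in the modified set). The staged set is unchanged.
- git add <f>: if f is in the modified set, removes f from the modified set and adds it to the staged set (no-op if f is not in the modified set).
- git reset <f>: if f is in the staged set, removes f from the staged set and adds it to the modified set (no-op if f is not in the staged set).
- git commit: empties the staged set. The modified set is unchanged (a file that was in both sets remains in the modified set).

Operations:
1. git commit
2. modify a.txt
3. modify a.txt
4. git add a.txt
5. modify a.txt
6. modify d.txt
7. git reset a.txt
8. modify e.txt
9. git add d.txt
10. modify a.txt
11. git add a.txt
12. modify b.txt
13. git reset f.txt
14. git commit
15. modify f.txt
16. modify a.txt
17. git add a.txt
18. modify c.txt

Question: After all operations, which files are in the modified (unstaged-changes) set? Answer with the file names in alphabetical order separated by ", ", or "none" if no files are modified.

Answer: b.txt, c.txt, e.txt, f.txt

Derivation:
After op 1 (git commit): modified={none} staged={none}
After op 2 (modify a.txt): modified={a.txt} staged={none}
After op 3 (modify a.txt): modified={a.txt} staged={none}
After op 4 (git add a.txt): modified={none} staged={a.txt}
After op 5 (modify a.txt): modified={a.txt} staged={a.txt}
After op 6 (modify d.txt): modified={a.txt, d.txt} staged={a.txt}
After op 7 (git reset a.txt): modified={a.txt, d.txt} staged={none}
After op 8 (modify e.txt): modified={a.txt, d.txt, e.txt} staged={none}
After op 9 (git add d.txt): modified={a.txt, e.txt} staged={d.txt}
After op 10 (modify a.txt): modified={a.txt, e.txt} staged={d.txt}
After op 11 (git add a.txt): modified={e.txt} staged={a.txt, d.txt}
After op 12 (modify b.txt): modified={b.txt, e.txt} staged={a.txt, d.txt}
After op 13 (git reset f.txt): modified={b.txt, e.txt} staged={a.txt, d.txt}
After op 14 (git commit): modified={b.txt, e.txt} staged={none}
After op 15 (modify f.txt): modified={b.txt, e.txt, f.txt} staged={none}
After op 16 (modify a.txt): modified={a.txt, b.txt, e.txt, f.txt} staged={none}
After op 17 (git add a.txt): modified={b.txt, e.txt, f.txt} staged={a.txt}
After op 18 (modify c.txt): modified={b.txt, c.txt, e.txt, f.txt} staged={a.txt}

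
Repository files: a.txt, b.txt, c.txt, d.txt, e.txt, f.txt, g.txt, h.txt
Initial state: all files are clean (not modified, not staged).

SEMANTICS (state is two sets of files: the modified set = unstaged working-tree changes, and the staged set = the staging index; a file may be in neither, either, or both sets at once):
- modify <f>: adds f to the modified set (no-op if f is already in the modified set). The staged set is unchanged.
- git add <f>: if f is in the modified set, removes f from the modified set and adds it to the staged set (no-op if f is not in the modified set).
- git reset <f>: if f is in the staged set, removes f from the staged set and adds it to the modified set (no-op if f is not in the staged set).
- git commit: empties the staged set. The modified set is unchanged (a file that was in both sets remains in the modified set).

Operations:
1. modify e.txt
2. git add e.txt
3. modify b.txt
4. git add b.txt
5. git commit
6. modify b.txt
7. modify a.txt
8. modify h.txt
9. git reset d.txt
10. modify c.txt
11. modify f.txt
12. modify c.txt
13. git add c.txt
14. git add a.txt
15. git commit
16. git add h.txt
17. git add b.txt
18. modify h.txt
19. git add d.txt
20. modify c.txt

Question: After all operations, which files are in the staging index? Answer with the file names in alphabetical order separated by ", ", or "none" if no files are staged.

After op 1 (modify e.txt): modified={e.txt} staged={none}
After op 2 (git add e.txt): modified={none} staged={e.txt}
After op 3 (modify b.txt): modified={b.txt} staged={e.txt}
After op 4 (git add b.txt): modified={none} staged={b.txt, e.txt}
After op 5 (git commit): modified={none} staged={none}
After op 6 (modify b.txt): modified={b.txt} staged={none}
After op 7 (modify a.txt): modified={a.txt, b.txt} staged={none}
After op 8 (modify h.txt): modified={a.txt, b.txt, h.txt} staged={none}
After op 9 (git reset d.txt): modified={a.txt, b.txt, h.txt} staged={none}
After op 10 (modify c.txt): modified={a.txt, b.txt, c.txt, h.txt} staged={none}
After op 11 (modify f.txt): modified={a.txt, b.txt, c.txt, f.txt, h.txt} staged={none}
After op 12 (modify c.txt): modified={a.txt, b.txt, c.txt, f.txt, h.txt} staged={none}
After op 13 (git add c.txt): modified={a.txt, b.txt, f.txt, h.txt} staged={c.txt}
After op 14 (git add a.txt): modified={b.txt, f.txt, h.txt} staged={a.txt, c.txt}
After op 15 (git commit): modified={b.txt, f.txt, h.txt} staged={none}
After op 16 (git add h.txt): modified={b.txt, f.txt} staged={h.txt}
After op 17 (git add b.txt): modified={f.txt} staged={b.txt, h.txt}
After op 18 (modify h.txt): modified={f.txt, h.txt} staged={b.txt, h.txt}
After op 19 (git add d.txt): modified={f.txt, h.txt} staged={b.txt, h.txt}
After op 20 (modify c.txt): modified={c.txt, f.txt, h.txt} staged={b.txt, h.txt}

Answer: b.txt, h.txt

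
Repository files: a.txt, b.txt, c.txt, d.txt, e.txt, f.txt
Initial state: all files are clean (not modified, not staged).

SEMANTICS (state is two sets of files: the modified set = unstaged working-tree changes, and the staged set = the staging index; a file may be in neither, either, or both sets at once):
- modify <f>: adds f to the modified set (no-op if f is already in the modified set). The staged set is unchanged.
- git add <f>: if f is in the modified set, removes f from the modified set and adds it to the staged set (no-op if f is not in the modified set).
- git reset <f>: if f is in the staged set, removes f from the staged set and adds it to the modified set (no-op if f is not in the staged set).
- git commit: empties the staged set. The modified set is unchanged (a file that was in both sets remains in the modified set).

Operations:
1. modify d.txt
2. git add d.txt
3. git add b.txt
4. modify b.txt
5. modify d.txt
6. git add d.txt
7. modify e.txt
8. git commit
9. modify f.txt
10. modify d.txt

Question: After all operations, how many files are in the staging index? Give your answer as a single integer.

Answer: 0

Derivation:
After op 1 (modify d.txt): modified={d.txt} staged={none}
After op 2 (git add d.txt): modified={none} staged={d.txt}
After op 3 (git add b.txt): modified={none} staged={d.txt}
After op 4 (modify b.txt): modified={b.txt} staged={d.txt}
After op 5 (modify d.txt): modified={b.txt, d.txt} staged={d.txt}
After op 6 (git add d.txt): modified={b.txt} staged={d.txt}
After op 7 (modify e.txt): modified={b.txt, e.txt} staged={d.txt}
After op 8 (git commit): modified={b.txt, e.txt} staged={none}
After op 9 (modify f.txt): modified={b.txt, e.txt, f.txt} staged={none}
After op 10 (modify d.txt): modified={b.txt, d.txt, e.txt, f.txt} staged={none}
Final staged set: {none} -> count=0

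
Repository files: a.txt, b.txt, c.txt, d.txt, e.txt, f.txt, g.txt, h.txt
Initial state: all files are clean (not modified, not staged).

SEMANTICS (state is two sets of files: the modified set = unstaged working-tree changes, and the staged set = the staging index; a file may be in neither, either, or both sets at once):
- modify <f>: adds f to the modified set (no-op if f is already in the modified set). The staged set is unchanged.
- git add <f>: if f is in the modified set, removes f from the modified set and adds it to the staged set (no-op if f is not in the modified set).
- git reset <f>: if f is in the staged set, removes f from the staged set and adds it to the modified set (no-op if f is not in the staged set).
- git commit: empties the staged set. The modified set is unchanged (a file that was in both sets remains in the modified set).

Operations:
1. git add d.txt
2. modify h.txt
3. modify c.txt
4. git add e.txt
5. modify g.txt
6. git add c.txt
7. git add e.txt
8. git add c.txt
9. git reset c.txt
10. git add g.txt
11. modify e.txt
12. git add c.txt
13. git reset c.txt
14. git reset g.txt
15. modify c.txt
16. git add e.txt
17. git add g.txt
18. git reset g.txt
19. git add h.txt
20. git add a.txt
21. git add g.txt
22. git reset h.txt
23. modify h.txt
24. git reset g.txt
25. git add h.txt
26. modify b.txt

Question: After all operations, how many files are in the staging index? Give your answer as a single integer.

Answer: 2

Derivation:
After op 1 (git add d.txt): modified={none} staged={none}
After op 2 (modify h.txt): modified={h.txt} staged={none}
After op 3 (modify c.txt): modified={c.txt, h.txt} staged={none}
After op 4 (git add e.txt): modified={c.txt, h.txt} staged={none}
After op 5 (modify g.txt): modified={c.txt, g.txt, h.txt} staged={none}
After op 6 (git add c.txt): modified={g.txt, h.txt} staged={c.txt}
After op 7 (git add e.txt): modified={g.txt, h.txt} staged={c.txt}
After op 8 (git add c.txt): modified={g.txt, h.txt} staged={c.txt}
After op 9 (git reset c.txt): modified={c.txt, g.txt, h.txt} staged={none}
After op 10 (git add g.txt): modified={c.txt, h.txt} staged={g.txt}
After op 11 (modify e.txt): modified={c.txt, e.txt, h.txt} staged={g.txt}
After op 12 (git add c.txt): modified={e.txt, h.txt} staged={c.txt, g.txt}
After op 13 (git reset c.txt): modified={c.txt, e.txt, h.txt} staged={g.txt}
After op 14 (git reset g.txt): modified={c.txt, e.txt, g.txt, h.txt} staged={none}
After op 15 (modify c.txt): modified={c.txt, e.txt, g.txt, h.txt} staged={none}
After op 16 (git add e.txt): modified={c.txt, g.txt, h.txt} staged={e.txt}
After op 17 (git add g.txt): modified={c.txt, h.txt} staged={e.txt, g.txt}
After op 18 (git reset g.txt): modified={c.txt, g.txt, h.txt} staged={e.txt}
After op 19 (git add h.txt): modified={c.txt, g.txt} staged={e.txt, h.txt}
After op 20 (git add a.txt): modified={c.txt, g.txt} staged={e.txt, h.txt}
After op 21 (git add g.txt): modified={c.txt} staged={e.txt, g.txt, h.txt}
After op 22 (git reset h.txt): modified={c.txt, h.txt} staged={e.txt, g.txt}
After op 23 (modify h.txt): modified={c.txt, h.txt} staged={e.txt, g.txt}
After op 24 (git reset g.txt): modified={c.txt, g.txt, h.txt} staged={e.txt}
After op 25 (git add h.txt): modified={c.txt, g.txt} staged={e.txt, h.txt}
After op 26 (modify b.txt): modified={b.txt, c.txt, g.txt} staged={e.txt, h.txt}
Final staged set: {e.txt, h.txt} -> count=2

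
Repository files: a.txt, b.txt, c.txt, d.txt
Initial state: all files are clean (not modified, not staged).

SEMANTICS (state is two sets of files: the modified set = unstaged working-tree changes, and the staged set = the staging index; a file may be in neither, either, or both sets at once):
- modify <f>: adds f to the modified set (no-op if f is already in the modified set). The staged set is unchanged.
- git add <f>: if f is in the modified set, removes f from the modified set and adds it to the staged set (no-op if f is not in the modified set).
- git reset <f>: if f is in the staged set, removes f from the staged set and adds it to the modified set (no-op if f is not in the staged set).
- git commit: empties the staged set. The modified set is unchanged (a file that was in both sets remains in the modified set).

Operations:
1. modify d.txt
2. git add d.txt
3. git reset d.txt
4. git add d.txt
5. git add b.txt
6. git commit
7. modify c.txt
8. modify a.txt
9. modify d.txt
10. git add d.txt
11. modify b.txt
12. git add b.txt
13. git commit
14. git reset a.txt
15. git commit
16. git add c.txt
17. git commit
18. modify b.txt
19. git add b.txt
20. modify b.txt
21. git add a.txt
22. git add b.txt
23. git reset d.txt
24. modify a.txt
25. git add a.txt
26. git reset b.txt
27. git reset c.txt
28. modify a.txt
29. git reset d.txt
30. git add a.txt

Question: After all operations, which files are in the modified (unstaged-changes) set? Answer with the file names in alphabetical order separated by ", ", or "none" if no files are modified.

After op 1 (modify d.txt): modified={d.txt} staged={none}
After op 2 (git add d.txt): modified={none} staged={d.txt}
After op 3 (git reset d.txt): modified={d.txt} staged={none}
After op 4 (git add d.txt): modified={none} staged={d.txt}
After op 5 (git add b.txt): modified={none} staged={d.txt}
After op 6 (git commit): modified={none} staged={none}
After op 7 (modify c.txt): modified={c.txt} staged={none}
After op 8 (modify a.txt): modified={a.txt, c.txt} staged={none}
After op 9 (modify d.txt): modified={a.txt, c.txt, d.txt} staged={none}
After op 10 (git add d.txt): modified={a.txt, c.txt} staged={d.txt}
After op 11 (modify b.txt): modified={a.txt, b.txt, c.txt} staged={d.txt}
After op 12 (git add b.txt): modified={a.txt, c.txt} staged={b.txt, d.txt}
After op 13 (git commit): modified={a.txt, c.txt} staged={none}
After op 14 (git reset a.txt): modified={a.txt, c.txt} staged={none}
After op 15 (git commit): modified={a.txt, c.txt} staged={none}
After op 16 (git add c.txt): modified={a.txt} staged={c.txt}
After op 17 (git commit): modified={a.txt} staged={none}
After op 18 (modify b.txt): modified={a.txt, b.txt} staged={none}
After op 19 (git add b.txt): modified={a.txt} staged={b.txt}
After op 20 (modify b.txt): modified={a.txt, b.txt} staged={b.txt}
After op 21 (git add a.txt): modified={b.txt} staged={a.txt, b.txt}
After op 22 (git add b.txt): modified={none} staged={a.txt, b.txt}
After op 23 (git reset d.txt): modified={none} staged={a.txt, b.txt}
After op 24 (modify a.txt): modified={a.txt} staged={a.txt, b.txt}
After op 25 (git add a.txt): modified={none} staged={a.txt, b.txt}
After op 26 (git reset b.txt): modified={b.txt} staged={a.txt}
After op 27 (git reset c.txt): modified={b.txt} staged={a.txt}
After op 28 (modify a.txt): modified={a.txt, b.txt} staged={a.txt}
After op 29 (git reset d.txt): modified={a.txt, b.txt} staged={a.txt}
After op 30 (git add a.txt): modified={b.txt} staged={a.txt}

Answer: b.txt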